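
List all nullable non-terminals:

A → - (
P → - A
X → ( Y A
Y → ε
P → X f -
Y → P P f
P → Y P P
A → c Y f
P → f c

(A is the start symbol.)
{ 'Y' }

A non-terminal is nullable if it can derive ε (the empty string): either it has an ε-production, or it has a production whose right-hand side consists entirely of nullable non-terminals.

ε-productions: Y → ε
So Y is immediately nullable.
No further non-terminal can be added: every production for the remaining non-terminals contains a terminal or a non-nullable non-terminal.
Nullable = { 'Y' }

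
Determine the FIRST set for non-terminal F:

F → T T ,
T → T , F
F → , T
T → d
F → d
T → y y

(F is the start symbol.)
{ ',', 'd', 'y' }

FIRST sets of the other non-terminals involved (by the same procedure, iterated to a fixed point):
  FIRST(T) = { 'd', 'y' }

From F → T T ,:
  - T is a non-terminal: add FIRST(T) \ {ε} = { 'd', 'y' }
    T is not nullable, so stop
From F → , T:
  - ',' is a terminal: add ',' and stop
From F → d:
  - d is a terminal: add 'd' and stop

Collecting: FIRST(F) = { ',', 'd', 'y' }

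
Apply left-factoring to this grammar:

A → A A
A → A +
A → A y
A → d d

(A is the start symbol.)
A → A A'
A' → A
A' → +
A' → y
A → d d

Left-factoring transforms A → αβ₁ | αβ₂ into A → αA' and A' → β₁ | β₂
(α is the longest common prefix among the alternatives). Repeat until
no nonterminal has two alternatives with a common prefix.

Round 1: A has alternatives sharing prefix 'A'. Introduce A': A → A A'
  Add: A' → A
  Add: A' → +
  Add: A' → y

No remaining common prefixes — done.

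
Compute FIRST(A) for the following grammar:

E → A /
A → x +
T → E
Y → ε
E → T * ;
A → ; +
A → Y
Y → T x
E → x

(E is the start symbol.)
{ '/', ';', 'x', ε }

To compute FIRST(A), examine every production with A on the left-hand side, reading each right-hand side left to right until a non-nullable symbol is reached.

FIRST sets of the other non-terminals involved (by the same procedure, iterated to a fixed point):
  FIRST(Y) = { '/', ';', 'x', ε }

From A → x +:
  - x is a terminal: add 'x' and stop
From A → ; +:
  - ';' is a terminal: add ';' and stop
From A → Y:
  - Y is a non-terminal: add FIRST(Y) \ {ε} = { '/', ';', 'x' }
    Y is nullable and nothing follows, so the whole right-hand side can vanish: ε ∈ FIRST(A)

Collecting: FIRST(A) = { '/', ';', 'x', ε }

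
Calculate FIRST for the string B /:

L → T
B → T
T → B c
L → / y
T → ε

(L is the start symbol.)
{ '/', 'c' }

FIRST sets of the non-terminals involved (from the grammar, by fixed-point iteration):
  FIRST(B) = { 'c', ε }

To compute FIRST(B /), process the symbols left to right:
Symbol B is a non-terminal. Add FIRST(B) \ {ε} = { 'c' }
B is nullable (ε ∈ FIRST(B)), continue to the next symbol.
Symbol / is a terminal. Add '/' and stop.
FIRST(B /) = { '/', 'c' }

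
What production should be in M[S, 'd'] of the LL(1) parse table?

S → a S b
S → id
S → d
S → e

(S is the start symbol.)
S → d

To find M[S, 'd'], we find productions for S where 'd' is in the predict set (PREDICT(N → α) = (FIRST(α) \ {ε}) ∪ (FOLLOW(N) if α ⇒* ε)).

S → a S b: PREDICT = { 'a' }
S → id: PREDICT = { 'id' }
S → d: PREDICT = { 'd' }
  'd' is in predict set, so this production goes in M[S, 'd']
S → e: PREDICT = { 'e' }

M[S, 'd'] = S → d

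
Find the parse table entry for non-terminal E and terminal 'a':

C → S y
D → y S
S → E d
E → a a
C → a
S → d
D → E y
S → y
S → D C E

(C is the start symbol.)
To find M[E, 'a'], we find productions for E where 'a' is in the predict set (PREDICT(N → α) = (FIRST(α) \ {ε}) ∪ (FOLLOW(N) if α ⇒* ε)).

E → a a: PREDICT = { 'a' }
  'a' is in predict set, so this production goes in M[E, 'a']

M[E, 'a'] = E → a a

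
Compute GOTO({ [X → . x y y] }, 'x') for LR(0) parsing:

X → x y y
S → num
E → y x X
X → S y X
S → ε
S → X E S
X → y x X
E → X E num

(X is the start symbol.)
GOTO(I, 'x') = CLOSURE({ [A → αX.β] : [A → α.Xβ] ∈ I, X = 'x' })

Items with dot before 'x', with the dot advanced:
  [X → . x y y] → [X → x . y y]
Closure adds nothing (no advanced item has the dot before a non-terminal).

GOTO = { [X → x . y y] }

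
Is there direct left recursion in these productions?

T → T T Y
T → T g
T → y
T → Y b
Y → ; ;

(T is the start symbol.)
Yes, T is left-recursive

Direct left recursion occurs when N → N α for some non-terminal N (the right-hand side begins with the left-hand side itself).

T → T T Y: LEFT RECURSIVE (starts with T)
T → T g: LEFT RECURSIVE (starts with T)
T → y: starts with y
T → Y b: starts with Y
Y → ; ;: starts with ';'

The grammar has direct left recursion on: T.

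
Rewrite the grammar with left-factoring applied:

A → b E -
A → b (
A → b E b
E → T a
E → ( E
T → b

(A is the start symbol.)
Left-factoring transforms A → αβ₁ | αβ₂ into A → αA' and A' → β₁ | β₂
(α is the longest common prefix among the alternatives). Repeat until
no nonterminal has two alternatives with a common prefix.

Round 1: A has alternatives sharing prefix 'b'. Introduce A': A → b A'
  Add: A' → E -
  Add: A' → (
  Add: A' → E b

Round 2: A' has alternatives sharing prefix 'E'. Introduce A'': A' → E A''
  Add: A'' → -
  Add: A'' → b

No remaining common prefixes — done.

Resulting grammar:
A → b A'
A' → E A''
A'' → -
A'' → b
A' → (
E → T a
E → ( E
T → b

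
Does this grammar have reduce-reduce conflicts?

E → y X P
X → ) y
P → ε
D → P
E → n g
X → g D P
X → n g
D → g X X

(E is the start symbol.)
A reduce-reduce conflict occurs when an LR(0) state has two complete items [A → α .] and [B → β .] — both call for a reduction, and with no lookahead the parser cannot choose between them.

Augment with E' → E and build the canonical LR(0) collection (I0 = CLOSURE({[E' → . E]}), then GOTO on every symbol after a dot until no new states appear). It has 18 states:
  I0: { [E → . n g], [E → . y X P], [E' → . E] }  — shift
  I1: { [E' → E .] }  — accept
  I2: { [E → n . g] }  — shift
  I3: { [E → y . X P], [X → . ) y], [X → . g D P], [X → . n g] }  — shift
  I4: { [X → ) . y] }  — shift
  I5: { [E → y X . P], [P → .] }  — reduce
  I6: { [D → . P], [D → . g X X], [P → .], [X → g . D P] }  — shift, reduce
  I7: { [X → n . g] }  — shift
  I8: { [X → n g .] }  — reduce
  I9: { [P → .], [X → g D . P] }  — reduce
  I10: { [D → P .] }  — reduce
  I11: { [D → g . X X], [X → . ) y], [X → . g D P], [X → . n g] }  — shift
  I12: { [D → g X . X], [X → . ) y], [X → . g D P], [X → . n g] }  — shift
  I13: { [D → g X X .] }  — reduce
  I14: { [X → g D P .] }  — reduce
  I15: { [E → y X P .] }  — reduce
  I16: { [X → ) y .] }  — reduce
  I17: { [E → n g .] }  — reduce

No state contains more than one complete item.

Answer: No reduce-reduce conflicts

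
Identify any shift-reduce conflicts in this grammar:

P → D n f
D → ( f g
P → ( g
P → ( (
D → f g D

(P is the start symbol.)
No shift-reduce conflicts

Augment with P' → P and build the canonical LR(0) collection (I0 = CLOSURE({[P' → . P]}), then GOTO on every symbol after a dot until no new states appear). It has 14 states:
  I0: { [D → . ( f g], [D → . f g D], [P → . ( (], [P → . ( g], [P → . D n f], [P' → . P] }  — shift
  I1: { [D → ( . f g], [P → ( . (], [P → ( . g] }  — shift
  I2: { [P → D . n f] }  — shift
  I3: { [P' → P .] }  — accept
  I4: { [D → f . g D] }  — shift
  I5: { [D → . ( f g], [D → . f g D], [D → f g . D] }  — shift
  I6: { [D → ( . f g] }  — shift
  I7: { [D → f g D .] }  — reduce
  I8: { [D → ( f . g] }  — shift
  I9: { [D → ( f g .] }  — reduce
  I10: { [P → D n . f] }  — shift
  I11: { [P → D n f .] }  — reduce
  I12: { [P → ( ( .] }  — reduce
  I13: { [P → ( g .] }  — reduce

No state contains both a complete item and a shift item.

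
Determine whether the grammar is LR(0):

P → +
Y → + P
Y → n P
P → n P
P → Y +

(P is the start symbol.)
A grammar is LR(0) if no state in the canonical LR(0) collection has:
  - both a shift item (dot before a terminal) and a complete item (shift-reduce conflict), or
  - two or more complete items (reduce-reduce conflict; the accept item [P' → P .] counts as a complete item here).

Augment with P' → P and build the canonical LR(0) collection (I0 = CLOSURE({[P' → . P]}), then GOTO on every symbol after a dot until no new states appear). It has 8 states:
  I0: { [P → . +], [P → . Y +], [P → . n P], [P' → . P], [Y → . + P], [Y → . n P] }  — shift
  I1: { [P → + .], [P → . +], [P → . Y +], [P → . n P], [Y → + . P], [Y → . + P], [Y → . n P] }  — shift, reduce
  I2: { [P' → P .] }  — accept
  I3: { [P → Y . +] }  — shift
  I4: { [P → . +], [P → . Y +], [P → . n P], [P → n . P], [Y → . + P], [Y → . n P], [Y → n . P] }  — shift
  I5: { [P → n P .], [Y → n P .] }  — 2 reduces
  I6: { [P → Y + .] }  — reduce
  I7: { [Y → + P .] }  — reduce

Conflict in state I1:
  Shift-reduce conflict between [P → + .] and [P → . +]
So the grammar is NOT LR(0).

Answer: No. Shift-reduce conflict between [P → + .] and [P → . +]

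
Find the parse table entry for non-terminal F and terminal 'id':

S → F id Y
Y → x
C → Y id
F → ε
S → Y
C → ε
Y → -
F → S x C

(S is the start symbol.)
F → ε, F → S x C

To find M[F, 'id'], we find productions for F where 'id' is in the predict set (PREDICT(N → α) = (FIRST(α) \ {ε}) ∪ (FOLLOW(N) if α ⇒* ε)).

Relevant sets:
  FIRST(S) = { '-', 'id', 'x' }
  FOLLOW(F) = { 'id' }

F → ε: PREDICT = { 'id' }
  'id' is in predict set, so this production goes in M[F, 'id']
F → S x C: PREDICT = { '-', 'id', 'x' }
  'id' is in predict set, so this production goes in M[F, 'id']

M[F, 'id'] = F → ε, F → S x C  (a multiply-defined cell — the grammar is not LL(1))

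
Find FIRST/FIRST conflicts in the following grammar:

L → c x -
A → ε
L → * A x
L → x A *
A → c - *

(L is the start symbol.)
No FIRST/FIRST conflicts.

A FIRST/FIRST conflict occurs when two productions N → α and N → β for the same non-terminal have FIRST(α) ∩ FIRST(β) ≠ ∅ (with ε ∈ FIRST of a nullable right-hand side, so two nullable alternatives also conflict).

Productions for L:
  L → c x -: FIRST = { 'c' }
  L → * A x: FIRST = { '*' }
  L → x A *: FIRST = { 'x' }
Productions for A:
  A → ε: FIRST = { ε }
  A → c - *: FIRST = { 'c' }

All alternatives of each non-terminal have pairwise disjoint FIRST sets.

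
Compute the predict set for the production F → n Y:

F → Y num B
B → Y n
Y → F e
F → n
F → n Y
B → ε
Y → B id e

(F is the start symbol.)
PREDICT(F → n Y) = (FIRST(RHS) \ {ε}) ∪ (FOLLOW(F) if ε ∈ FIRST(RHS), i.e. RHS ⇒* ε)
FIRST(n Y) = { 'n' }
ε ∉ FIRST(n Y), so FOLLOW(F) is not added.
PREDICT(F → n Y) = { 'n' }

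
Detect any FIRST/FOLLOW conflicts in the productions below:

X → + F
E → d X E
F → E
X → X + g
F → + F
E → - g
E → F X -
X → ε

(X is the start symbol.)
A FIRST/FOLLOW conflict occurs when a non-terminal N has a nullable alternative N → β (β ⇒* ε) and another alternative N → α with FIRST(α) ∩ FOLLOW(N) ≠ ∅: on such a lookahead the parser cannot decide between expanding α and letting N vanish via β.

Nullable non-terminals: X.
FIRST sets used below: FIRST(X) = { '+', ε }

X: nullable alternative(s) X → ε; FOLLOW(X) = { $, '+', '-', 'd' }
  X → + F: FIRST \ {ε} = { '+' } — overlaps FOLLOW(X) on { '+' }: CONFLICT
  X → X + g: FIRST \ {ε} = { '+' } — overlaps FOLLOW(X) on { '+' }: CONFLICT
  X → ε: FIRST \ {ε} = { } — this is the only nullable alternative, skip

E, F have no nullable alternative, so no FIRST/FOLLOW check is needed there.

So the grammar has 2 FIRST/FOLLOW conflicts (marked CONFLICT above).

Answer: Yes. X → '+' F with FOLLOW(X) on { '+' }; X → X '+' g with FOLLOW(X) on { '+' }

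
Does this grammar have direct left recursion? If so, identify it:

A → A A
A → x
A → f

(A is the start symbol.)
Yes, A is left-recursive

Direct left recursion occurs when N → N α for some non-terminal N (the right-hand side begins with the left-hand side itself).

A → A A: LEFT RECURSIVE (starts with A)
A → x: starts with x
A → f: starts with f

The grammar has direct left recursion on: A.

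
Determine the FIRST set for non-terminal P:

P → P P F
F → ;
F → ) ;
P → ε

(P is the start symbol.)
{ ')', ';', ε }

To compute FIRST(P), examine every production with P on the left-hand side, reading each right-hand side left to right until a non-nullable symbol is reached.

FIRST sets of the other non-terminals involved (by the same procedure, iterated to a fixed point):
  FIRST(F) = { ')', ';' }

From P → P P F:
  - P is the symbol being defined: contributes nothing new
    P is nullable, so continue to the next symbol
  - P is the symbol being defined: contributes nothing new
    P is nullable, so continue to the next symbol
  - F is a non-terminal: add FIRST(F) \ {ε} = { ')', ';' }
    F is not nullable, so stop
From P → ε:
  - ε-production, so ε ∈ FIRST(P)

Collecting: FIRST(P) = { ')', ';', ε }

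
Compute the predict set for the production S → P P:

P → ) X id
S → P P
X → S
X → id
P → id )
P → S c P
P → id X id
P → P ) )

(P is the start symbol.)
PREDICT(S → P P) = (FIRST(RHS) \ {ε}) ∪ (FOLLOW(S) if ε ∈ FIRST(RHS), i.e. RHS ⇒* ε)
FIRST(P) = { ')', 'id' }
FIRST(P P) = { ')', 'id' }
ε ∉ FIRST(P P), so FOLLOW(S) is not added.
PREDICT(S → P P) = { ')', 'id' }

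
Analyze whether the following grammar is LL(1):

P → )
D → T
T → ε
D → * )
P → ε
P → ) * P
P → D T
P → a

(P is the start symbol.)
No. Predict set conflict for P: { ')' }

Relevant sets:
  FIRST(D) = { '*', ε }
  FIRST(T) = { ε }
  FOLLOW(P) = { $ }
  FOLLOW(D) = { $ }

For P:
  PREDICT(P → ')') = { ')' }
  PREDICT(P → ε) = { $ }
  PREDICT(P → ')' '*' P) = { ')' }
  PREDICT(P → D T) = { $, '*' }
  PREDICT(P → a) = { 'a' }
For D:
  PREDICT(D → T) = { $ }
  PREDICT(D → '*' ')') = { '*' }
T has a single production, so nothing to check there.

Conflict found: Predict set conflict for P: { ')' }
The grammar is NOT LL(1).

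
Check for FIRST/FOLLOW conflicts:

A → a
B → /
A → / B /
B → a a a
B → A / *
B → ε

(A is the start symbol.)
A FIRST/FOLLOW conflict occurs when a non-terminal N has a nullable alternative N → β (β ⇒* ε) and another alternative N → α with FIRST(α) ∩ FOLLOW(N) ≠ ∅: on such a lookahead the parser cannot decide between expanding α and letting N vanish via β.

Nullable non-terminals: B.
FIRST sets used below: FIRST(A) = { '/', 'a' }

B: nullable alternative(s) B → ε; FOLLOW(B) = { '/' }
  B → /: FIRST \ {ε} = { '/' } — overlaps FOLLOW(B) on { '/' }: CONFLICT
  B → a a a: FIRST \ {ε} = { 'a' } — disjoint from FOLLOW(B)
  B → A / *: FIRST \ {ε} = { '/', 'a' } — overlaps FOLLOW(B) on { '/' }: CONFLICT
  B → ε: FIRST \ {ε} = { } — this is the only nullable alternative, skip

A has no nullable alternative, so no FIRST/FOLLOW check is needed there.

So the grammar has 2 FIRST/FOLLOW conflicts (marked CONFLICT above).

Answer: Yes. B → '/' with FOLLOW(B) on { '/' }; B → A '/' '*' with FOLLOW(B) on { '/' }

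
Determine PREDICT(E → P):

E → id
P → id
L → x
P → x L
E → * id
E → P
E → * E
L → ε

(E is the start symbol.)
PREDICT(E → P) = (FIRST(RHS) \ {ε}) ∪ (FOLLOW(E) if ε ∈ FIRST(RHS), i.e. RHS ⇒* ε)
FIRST(P) = { 'id', 'x' }
FIRST(P) = { 'id', 'x' }
ε ∉ FIRST(P), so FOLLOW(E) is not added.
PREDICT(E → P) = { 'id', 'x' }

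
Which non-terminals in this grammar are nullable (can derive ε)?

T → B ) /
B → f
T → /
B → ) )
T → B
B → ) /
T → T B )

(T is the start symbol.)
There are no ε-productions, so no non-terminal can derive ε.
No non-terminals are nullable.

Answer: None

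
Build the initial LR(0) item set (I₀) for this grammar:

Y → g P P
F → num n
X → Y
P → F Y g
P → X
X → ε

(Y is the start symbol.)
First, augment the grammar with Y' → Y
I₀ = CLOSURE({ [Y' → . Y] }):
  [Y' → . Y] has the dot before Y: add [Y → . g P P]
No further items can be added.

I₀ = { [Y → . g P P], [Y' → . Y] }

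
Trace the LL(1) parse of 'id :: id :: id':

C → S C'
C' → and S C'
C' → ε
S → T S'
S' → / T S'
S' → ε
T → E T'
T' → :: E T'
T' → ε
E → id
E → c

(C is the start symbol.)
LL(1) parsing maintains a stack (initially the start symbol over $) and the input. At each step: if the stack top is a terminal, match it against the current input token; if it is a non-terminal N, replace it with the RHS of M[N, lookahead] (the unique production whose predict set contains the lookahead).

Stack is shown with the top on the left.

Stack            Input             Action
-----------------------------------------
C $              id :: id :: id $  output C → S C'
S C' $           id :: id :: id $  output S → T S'
T S' C' $        id :: id :: id $  output T → E T'
E T' S' C' $     id :: id :: id $  output E → id
id T' S' C' $    id :: id :: id $  match 'id'
T' S' C' $       :: id :: id $     output T' → :: E T'
:: E T' S' C' $  :: id :: id $     match '::'
E T' S' C' $     id :: id $        output E → id
id T' S' C' $    id :: id $        match 'id'
T' S' C' $       :: id $           output T' → :: E T'
:: E T' S' C' $  :: id $           match '::'
E T' S' C' $     id $              output E → id
id T' S' C' $    id $              match 'id'
T' S' C' $       $                 output T' → ε
S' C' $          $                 output S' → ε
C' $             $                 output C' → ε
$                $                 accept

The string is accepted.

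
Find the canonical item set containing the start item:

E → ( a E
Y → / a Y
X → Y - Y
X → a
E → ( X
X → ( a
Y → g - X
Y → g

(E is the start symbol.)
First, augment the grammar with E' → E
I₀ = CLOSURE({ [E' → . E] }):
  [E' → . E] has the dot before E: add [E → . ( a E], [E → . ( X]
No further items can be added.

I₀ = { [E → . ( X], [E → . ( a E], [E' → . E] }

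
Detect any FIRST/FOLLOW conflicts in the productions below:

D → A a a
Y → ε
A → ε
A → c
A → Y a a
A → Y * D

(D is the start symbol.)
A FIRST/FOLLOW conflict occurs when a non-terminal N has a nullable alternative N → β (β ⇒* ε) and another alternative N → α with FIRST(α) ∩ FOLLOW(N) ≠ ∅: on such a lookahead the parser cannot decide between expanding α and letting N vanish via β.

Nullable non-terminals: A, Y.
FIRST sets used below: FIRST(Y) = { ε }

A: nullable alternative(s) A → ε; FOLLOW(A) = { 'a' }
  A → ε: FIRST \ {ε} = { } — this is the only nullable alternative, skip
  A → c: FIRST \ {ε} = { 'c' } — disjoint from FOLLOW(A)
  A → Y a a: FIRST \ {ε} = { 'a' } — overlaps FOLLOW(A) on { 'a' }: CONFLICT
  A → Y * D: FIRST \ {ε} = { '*' } — disjoint from FOLLOW(A)
Y has a nullable alternative but only one production, so nothing to check.

D has no nullable alternative, so no FIRST/FOLLOW check is needed there.

So the grammar has 1 FIRST/FOLLOW conflict (marked CONFLICT above).

Answer: Yes. A → Y a a with FOLLOW(A) on { 'a' }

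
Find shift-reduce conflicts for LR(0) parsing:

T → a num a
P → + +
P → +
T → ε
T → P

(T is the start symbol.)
A shift-reduce conflict occurs when an LR(0) state has both:
  - a complete (reduce) item [A → α .] (dot at the end), and
  - a shift item [B → β . c γ] (dot before a terminal).

Augment with T' → T and build the canonical LR(0) collection (I0 = CLOSURE({[T' → . T]}), then GOTO on every symbol after a dot until no new states appear). It has 8 states:
  I0: { [P → . + +], [P → . +], [T → . P], [T → . a num a], [T → .], [T' → . T] }  — shift, reduce
  I1: { [P → + . +], [P → + .] }  — shift, reduce
  I2: { [T → P .] }  — reduce
  I3: { [T' → T .] }  — accept
  I4: { [T → a . num a] }  — shift
  I5: { [T → a num . a] }  — shift
  I6: { [T → a num a .] }  — reduce
  I7: { [P → + + .] }  — reduce

I0 contains reduce item [T → .] and shift items [P → . +], [P → . + +], [T → . a num a] — shift-reduce conflict.
I1 contains reduce item [P → + .] and shift item [P → + . +] — shift-reduce conflict.

Answer: Yes — I0: [T → .] vs [P → . +]; I1: [P → + .] vs [P → + . +]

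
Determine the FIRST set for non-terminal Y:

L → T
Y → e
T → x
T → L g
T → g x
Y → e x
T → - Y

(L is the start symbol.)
{ 'e' }

From Y → e:
  - e is a terminal: add 'e' and stop
From Y → e x:
  - e is a terminal: add 'e' and stop

Collecting: FIRST(Y) = { 'e' }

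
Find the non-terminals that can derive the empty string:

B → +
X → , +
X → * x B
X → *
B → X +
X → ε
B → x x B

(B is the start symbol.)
{ 'X' }

A non-terminal is nullable if it can derive ε (the empty string): either it has an ε-production, or it has a production whose right-hand side consists entirely of nullable non-terminals.

ε-productions: X → ε
So X is immediately nullable.
No further non-terminal can be added: every production for the remaining non-terminals contains a terminal or a non-nullable non-terminal.
Nullable = { 'X' }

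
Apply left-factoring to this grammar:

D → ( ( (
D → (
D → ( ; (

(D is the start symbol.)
D → ( D'
D' → ( (
D' → ε
D' → ; (

Left-factoring transforms A → αβ₁ | αβ₂ into A → αA' and A' → β₁ | β₂
(α is the longest common prefix among the alternatives). Repeat until
no nonterminal has two alternatives with a common prefix.

Round 1: D has alternatives sharing prefix '('. Introduce D': D → ( D'
  Add: D' → ( (
  Add: D' → ε
  Add: D' → ; (

No remaining common prefixes — done.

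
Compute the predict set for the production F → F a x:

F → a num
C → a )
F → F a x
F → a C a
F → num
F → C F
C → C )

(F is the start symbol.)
PREDICT(F → F a x) = (FIRST(RHS) \ {ε}) ∪ (FOLLOW(F) if ε ∈ FIRST(RHS), i.e. RHS ⇒* ε)
FIRST(F) = { 'a', 'num' }
FIRST(F a x) = { 'a', 'num' }
ε ∉ FIRST(F a x), so FOLLOW(F) is not added.
PREDICT(F → F a x) = { 'a', 'num' }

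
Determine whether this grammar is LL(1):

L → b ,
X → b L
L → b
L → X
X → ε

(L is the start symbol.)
A grammar is LL(1) if for each non-terminal N with multiple productions, the predict sets of those productions are pairwise disjoint, where PREDICT(N → α) = (FIRST(α) \ {ε}) ∪ (FOLLOW(N) if α ⇒* ε).

Relevant sets:
  FIRST(X) = { 'b', ε }
  FOLLOW(L) = { $ }
  FOLLOW(X) = { $ }

For L:
  PREDICT(L → b ',') = { 'b' }
  PREDICT(L → b) = { 'b' }
  PREDICT(L → X) = { $, 'b' }
For X:
  PREDICT(X → b L) = { 'b' }
  PREDICT(X → ε) = { $ }

Conflict found: Predict set conflict for L: { 'b' }
The grammar is NOT LL(1).

Answer: No. Predict set conflict for L: { 'b' }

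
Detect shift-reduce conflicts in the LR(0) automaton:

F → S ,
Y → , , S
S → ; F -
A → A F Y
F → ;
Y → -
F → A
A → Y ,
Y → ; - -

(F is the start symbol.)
Augment with F' → F and build the canonical LR(0) collection (I0 = CLOSURE({[F' → . F]}), then GOTO on every symbol after a dot until no new states appear). It has 21 states:
  I0: { [A → . A F Y], [A → . Y ,], [F → . ;], [F → . A], [F → . S ,], [F' → . F], [S → . ; F -], [Y → . , , S], [Y → . -], [Y → . ; - -] }  — shift
  I1: { [Y → , . , S] }  — shift
  I2: { [Y → - .] }  — reduce
  I3: { [A → . A F Y], [A → . Y ,], [F → . ;], [F → . A], [F → . S ,], [F → ; .], [S → . ; F -], [S → ; . F -], [Y → . , , S], [Y → . -], [Y → . ; - -], [Y → ; . - -] }  — shift, reduce
  I4: { [A → . A F Y], [A → . Y ,], [A → A . F Y], [F → . ;], [F → . A], [F → . S ,], [F → A .], [S → . ; F -], [Y → . , , S], [Y → . -], [Y → . ; - -] }  — shift, reduce
  I5: { [F' → F .] }  — accept
  I6: { [F → S . ,] }  — shift
  I7: { [A → Y . ,] }  — shift
  I8: { [A → Y , .] }  — reduce
  I9: { [F → S , .] }  — reduce
  I10: { [A → A F . Y], [Y → . , , S], [Y → . -], [Y → . ; - -] }  — shift
  I11: { [Y → ; . - -] }  — shift
  I12: { [A → A F Y .] }  — reduce
  I13: { [Y → ; - . -] }  — shift
  I14: { [Y → ; - - .] }  — reduce
  I15: { [Y → - .], [Y → ; - . -] }  — shift, reduce
  I16: { [S → ; F . -] }  — shift
  I17: { [S → ; F - .] }  — reduce
  I18: { [S → . ; F -], [Y → , , . S] }  — shift
  I19: { [A → . A F Y], [A → . Y ,], [F → . ;], [F → . A], [F → . S ,], [S → . ; F -], [S → ; . F -], [Y → . , , S], [Y → . -], [Y → . ; - -] }  — shift
  I20: { [Y → , , S .] }  — reduce

I3 contains reduce item [F → ; .] and shift items [F → . ;], [S → . ; F -], [Y → . , , S], [Y → . -], [Y → . ; - -], [Y → ; . - -] — shift-reduce conflict.
I4 contains reduce item [F → A .] and shift items [F → . ;], [S → . ; F -], [Y → . , , S], [Y → . -], [Y → . ; - -] — shift-reduce conflict.
I15 contains reduce item [Y → - .] and shift item [Y → ; - . -] — shift-reduce conflict.

Answer: Yes — I3: [F → ; .] vs [F → . ;]; I4: [F → A .] vs [F → . ;]; I15: [Y → - .] vs [Y → ; - . -]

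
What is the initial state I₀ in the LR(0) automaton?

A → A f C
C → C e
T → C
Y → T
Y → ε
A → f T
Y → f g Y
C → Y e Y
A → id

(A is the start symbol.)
First, augment the grammar with A' → A
I₀ = CLOSURE({ [A' → . A] }):
  [A' → . A] has the dot before A: add [A → . A f C], [A → . f T], [A → . id]
No further items can be added.

I₀ = { [A → . A f C], [A → . f T], [A → . id], [A' → . A] }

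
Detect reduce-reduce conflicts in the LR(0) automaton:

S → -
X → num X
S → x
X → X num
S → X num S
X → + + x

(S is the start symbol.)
A reduce-reduce conflict occurs when an LR(0) state has two complete items [A → α .] and [B → β .] — both call for a reduction, and with no lookahead the parser cannot choose between them.

Augment with S' → S and build the canonical LR(0) collection (I0 = CLOSURE({[S' → . S]}), then GOTO on every symbol after a dot until no new states appear). It has 13 states:
  I0: { [S → . -], [S → . X num S], [S → . x], [S' → . S], [X → . + + x], [X → . X num], [X → . num X] }  — shift
  I1: { [X → + . + x] }  — shift
  I2: { [S → - .] }  — reduce
  I3: { [S' → S .] }  — accept
  I4: { [S → X . num S], [X → X . num] }  — shift
  I5: { [X → . + + x], [X → . X num], [X → . num X], [X → num . X] }  — shift
  I6: { [S → x .] }  — reduce
  I7: { [X → X . num], [X → num X .] }  — shift, reduce
  I8: { [X → X num .] }  — reduce
  I9: { [S → . -], [S → . X num S], [S → . x], [S → X num . S], [X → . + + x], [X → . X num], [X → . num X], [X → X num .] }  — shift, reduce
  I10: { [S → X num S .] }  — reduce
  I11: { [X → + + . x] }  — shift
  I12: { [X → + + x .] }  — reduce

No state contains more than one complete item.

Answer: No reduce-reduce conflicts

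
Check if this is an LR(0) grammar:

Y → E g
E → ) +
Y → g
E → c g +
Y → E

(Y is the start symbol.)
A grammar is LR(0) if no state in the canonical LR(0) collection has:
  - both a shift item (dot before a terminal) and a complete item (shift-reduce conflict), or
  - two or more complete items (reduce-reduce conflict; the accept item [Y' → Y .] counts as a complete item here).

Augment with Y' → Y and build the canonical LR(0) collection (I0 = CLOSURE({[Y' → . Y]}), then GOTO on every symbol after a dot until no new states appear). It has 10 states:
  I0: { [E → . ) +], [E → . c g +], [Y → . E g], [Y → . E], [Y → . g], [Y' → . Y] }  — shift
  I1: { [E → ) . +] }  — shift
  I2: { [Y → E . g], [Y → E .] }  — shift, reduce
  I3: { [Y' → Y .] }  — accept
  I4: { [E → c . g +] }  — shift
  I5: { [Y → g .] }  — reduce
  I6: { [E → c g . +] }  — shift
  I7: { [E → c g + .] }  — reduce
  I8: { [Y → E g .] }  — reduce
  I9: { [E → ) + .] }  — reduce

Conflict in state I2:
  Shift-reduce conflict between [Y → E .] and [Y → E . g]
So the grammar is NOT LR(0).

Answer: No. Shift-reduce conflict between [Y → E .] and [Y → E . g]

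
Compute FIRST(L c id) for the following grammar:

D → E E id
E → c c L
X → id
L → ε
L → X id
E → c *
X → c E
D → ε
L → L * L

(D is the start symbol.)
{ '*', 'c', 'id' }

FIRST sets of the non-terminals involved (from the grammar, by fixed-point iteration):
  FIRST(L) = { '*', 'c', 'id', ε }

To compute FIRST(L c id), process the symbols left to right:
Symbol L is a non-terminal. Add FIRST(L) \ {ε} = { '*', 'c', 'id' }
L is nullable (ε ∈ FIRST(L)), continue to the next symbol.
Symbol c is a terminal. Add 'c' and stop.
FIRST(L c id) = { '*', 'c', 'id' }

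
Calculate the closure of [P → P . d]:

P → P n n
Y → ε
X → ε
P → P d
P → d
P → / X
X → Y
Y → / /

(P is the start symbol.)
{ [P → P . d] }

To compute CLOSURE, for each item [A → α.Bβ] where B is a non-terminal, add [B → .γ] for all productions B → γ; repeat for the newly added items until nothing changes.

Start with: [P → P . d]
The dot precedes the terminal d, so nothing is added.

CLOSURE = { [P → P . d] }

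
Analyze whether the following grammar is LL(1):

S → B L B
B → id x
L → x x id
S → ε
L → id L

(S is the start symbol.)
Yes, the grammar is LL(1).

A grammar is LL(1) if for each non-terminal N with multiple productions, the predict sets of those productions are pairwise disjoint, where PREDICT(N → α) = (FIRST(α) \ {ε}) ∪ (FOLLOW(N) if α ⇒* ε).

Relevant sets:
  FIRST(B) = { 'id' }
  FOLLOW(S) = { $ }

For S:
  PREDICT(S → B L B) = { 'id' }
  PREDICT(S → ε) = { $ }
For L:
  PREDICT(L → x x id) = { 'x' }
  PREDICT(L → id L) = { 'id' }
B has a single production, so nothing to check there.

All predict sets are disjoint. The grammar IS LL(1).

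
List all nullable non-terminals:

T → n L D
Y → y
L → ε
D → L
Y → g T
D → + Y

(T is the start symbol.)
{ 'D', 'L' }

ε-productions: L → ε
So L is immediately nullable.
D → L: every symbol on the right is nullable, so D is nullable too.
No further non-terminal can be added: every production for the remaining non-terminals contains a terminal or a non-nullable non-terminal.
Nullable = { 'D', 'L' }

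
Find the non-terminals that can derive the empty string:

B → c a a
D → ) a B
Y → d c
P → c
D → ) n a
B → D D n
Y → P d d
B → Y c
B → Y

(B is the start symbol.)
A non-terminal is nullable if it can derive ε (the empty string): either it has an ε-production, or it has a production whose right-hand side consists entirely of nullable non-terminals.

There are no ε-productions, so no non-terminal can derive ε.
No non-terminals are nullable.

Answer: None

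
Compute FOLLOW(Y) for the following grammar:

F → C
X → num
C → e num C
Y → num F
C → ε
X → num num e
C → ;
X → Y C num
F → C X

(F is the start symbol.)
{ ';', 'e', 'num' }

In X → Y C num: Y is followed by C num, add FIRST(C num) \ {ε} = { ';', 'e', 'num' }

Taking the union: FOLLOW(Y) = { ';', 'e', 'num' }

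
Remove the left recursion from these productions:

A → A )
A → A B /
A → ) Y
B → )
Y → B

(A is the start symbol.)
A is directly left-recursive. The standard transformation for
  A → A α₁ | ... | A α_m | β₁ | ... | β_n
is
  A  → β₁ A' | ... | β_n A'
  A' → α₁ A' | ... | α_m A' | ε

A → ) Y becomes A → ) Y A'
A → A ) becomes A' → ) A'
A → A B / becomes A' → B / A'
Add A' → ε

Productions for other non-terminals are unchanged:
  B → )
  Y → B

Resulting grammar:
A → ) Y A'
A' → ) A'
A' → B / A'
A' → ε
B → )
Y → B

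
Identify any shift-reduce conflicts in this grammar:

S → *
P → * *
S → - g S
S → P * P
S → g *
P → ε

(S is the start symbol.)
Augment with S' → S and build the canonical LR(0) collection (I0 = CLOSURE({[S' → . S]}), then GOTO on every symbol after a dot until no new states appear). It has 13 states:
  I0: { [P → . * *], [P → .], [S → . *], [S → . - g S], [S → . P * P], [S → . g *], [S' → . S] }  — shift, reduce
  I1: { [P → * . *], [S → * .] }  — shift, reduce
  I2: { [S → - . g S] }  — shift
  I3: { [S → P . * P] }  — shift
  I4: { [S' → S .] }  — accept
  I5: { [S → g . *] }  — shift
  I6: { [S → g * .] }  — reduce
  I7: { [P → . * *], [P → .], [S → P * . P] }  — shift, reduce
  I8: { [P → * . *] }  — shift
  I9: { [S → P * P .] }  — reduce
  I10: { [P → * * .] }  — reduce
  I11: { [P → . * *], [P → .], [S → - g . S], [S → . *], [S → . - g S], [S → . P * P], [S → . g *] }  — shift, reduce
  I12: { [S → - g S .] }  — reduce

I0 contains reduce item [P → .] and shift items [P → . * *], [S → . *], [S → . - g S], [S → . g *] — shift-reduce conflict.
I1 contains reduce item [S → * .] and shift item [P → * . *] — shift-reduce conflict.
I7 contains reduce item [P → .] and shift item [P → . * *] — shift-reduce conflict.
I11 contains reduce item [P → .] and shift items [P → . * *], [S → . *], [S → . - g S], [S → . g *] — shift-reduce conflict.

Answer: Yes — I0: [P → .] vs [P → . * *]; I1: [S → * .] vs [P → * . *]; I7: [P → .] vs [P → . * *]; I11: [P → .] vs [P → . * *]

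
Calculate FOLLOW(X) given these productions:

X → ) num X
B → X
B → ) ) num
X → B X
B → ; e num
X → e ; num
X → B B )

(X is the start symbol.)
{ $, ')', ';', 'e' }

X is the start symbol, so $ ∈ FOLLOW(X).
In X → ) num X: X is at the end; this adds FOLLOW(X) to itself — nothing new
In B → X: X is at the end, add FOLLOW(B)
In X → B X: X is at the end; this adds FOLLOW(X) to itself — nothing new

The FOLLOW sets referred to above (computed the same way, to a fixed point):
  FOLLOW(B) = { ')', ';', 'e' }

Taking the union: FOLLOW(X) = { $, ')', ';', 'e' }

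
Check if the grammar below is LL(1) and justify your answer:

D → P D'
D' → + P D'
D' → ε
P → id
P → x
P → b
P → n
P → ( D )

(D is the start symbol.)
A grammar is LL(1) if for each non-terminal N with multiple productions, the predict sets of those productions are pairwise disjoint, where PREDICT(N → α) = (FIRST(α) \ {ε}) ∪ (FOLLOW(N) if α ⇒* ε).

Relevant sets:
  FOLLOW(D') = { $, ')' }

For D':
  PREDICT(D' → '+' P D') = { '+' }
  PREDICT(D' → ε) = { $, ')' }
For P:
  PREDICT(P → id) = { 'id' }
  PREDICT(P → x) = { 'x' }
  PREDICT(P → b) = { 'b' }
  PREDICT(P → n) = { 'n' }
  PREDICT(P → '(' D ')') = { '(' }
D has a single production, so nothing to check there.

All predict sets are disjoint. The grammar IS LL(1).

Answer: Yes, the grammar is LL(1).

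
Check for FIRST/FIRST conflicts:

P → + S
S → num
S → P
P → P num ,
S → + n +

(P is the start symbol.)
Yes. P → '+' S / P → P num ',' on { '+' }; S → P / S → '+' n '+' on { '+' }

A FIRST/FIRST conflict occurs when two productions N → α and N → β for the same non-terminal have FIRST(α) ∩ FIRST(β) ≠ ∅ (with ε ∈ FIRST of a nullable right-hand side, so two nullable alternatives also conflict).

FIRST sets of the non-terminals at (or reachable through a nullable prefix from) the front of some alternative:
  FIRST(P) = { '+' }

Productions for P:
  P → + S: FIRST = { '+' }
  P → P num ,: FIRST = { '+' }
Productions for S:
  S → num: FIRST = { 'num' }
  S → P: FIRST = { '+' }
  S → + n +: FIRST = { '+' }

Conflict for P: P → + S and P → P num ,
  Overlap: { '+' }
Conflict for S: S → P and S → + n +
  Overlap: { '+' }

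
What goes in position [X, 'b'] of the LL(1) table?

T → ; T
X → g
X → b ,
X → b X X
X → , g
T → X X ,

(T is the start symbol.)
To find M[X, 'b'], we find productions for X where 'b' is in the predict set (PREDICT(N → α) = (FIRST(α) \ {ε}) ∪ (FOLLOW(N) if α ⇒* ε)).

X → g: PREDICT = { 'g' }
X → b ,: PREDICT = { 'b' }
  'b' is in predict set, so this production goes in M[X, 'b']
X → b X X: PREDICT = { 'b' }
  'b' is in predict set, so this production goes in M[X, 'b']
X → , g: PREDICT = { ',' }

M[X, 'b'] = X → b ,, X → b X X  (a multiply-defined cell — the grammar is not LL(1))

Answer: X → b ,, X → b X X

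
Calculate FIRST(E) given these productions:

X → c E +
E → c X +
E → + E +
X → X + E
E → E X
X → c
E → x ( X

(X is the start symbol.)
From E → c X +:
  - c is a terminal: add 'c' and stop
From E → + E +:
  - '+' is a terminal: add '+' and stop
From E → E X:
  - E is the symbol being defined: contributes nothing new
    E is not nullable, so stop
From E → x ( X:
  - x is a terminal: add 'x' and stop

Collecting: FIRST(E) = { '+', 'c', 'x' }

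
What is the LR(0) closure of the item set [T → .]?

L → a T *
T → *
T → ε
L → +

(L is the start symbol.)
{ [T → .] }

Start with: [T → .]
The dot is at the end, so nothing is added.

CLOSURE = { [T → .] }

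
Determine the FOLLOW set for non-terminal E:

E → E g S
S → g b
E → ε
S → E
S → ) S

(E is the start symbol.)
{ $, 'g' }

E is the start symbol, so $ ∈ FOLLOW(E).
In E → E g S: E is followed by g S, add FIRST(g S) \ {ε} = { 'g' }
In S → E: E is at the end, add FOLLOW(S)

The FOLLOW sets referred to above (computed the same way, to a fixed point):
  FOLLOW(S) = { $, 'g' }

Taking the union: FOLLOW(E) = { $, 'g' }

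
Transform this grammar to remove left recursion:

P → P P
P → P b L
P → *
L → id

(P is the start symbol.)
P is directly left-recursive. The standard transformation for
  A → A α₁ | ... | A α_m | β₁ | ... | β_n
is
  A  → β₁ A' | ... | β_n A'
  A' → α₁ A' | ... | α_m A' | ε

P → * becomes P → * P'
P → P P becomes P' → P P'
P → P b L becomes P' → b L P'
Add P' → ε

Productions for other non-terminals are unchanged:
  L → id

Resulting grammar:
P → * P'
P' → P P'
P' → b L P'
P' → ε
L → id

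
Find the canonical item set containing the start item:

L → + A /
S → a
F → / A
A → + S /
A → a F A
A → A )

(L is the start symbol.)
{ [L → . + A /], [L' → . L] }

First, augment the grammar with L' → L
I₀ = CLOSURE({ [L' → . L] }):
  [L' → . L] has the dot before L: add [L → . + A /]
No further items can be added.

I₀ = { [L → . + A /], [L' → . L] }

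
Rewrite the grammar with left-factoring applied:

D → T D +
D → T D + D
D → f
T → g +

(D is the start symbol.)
Left-factoring transforms A → αβ₁ | αβ₂ into A → αA' and A' → β₁ | β₂
(α is the longest common prefix among the alternatives). Repeat until
no nonterminal has two alternatives with a common prefix.

Round 1: D has alternatives sharing prefix 'T D +'. Introduce D': D → T D + D'
  Add: D' → ε
  Add: D' → D

No remaining common prefixes — done.

Resulting grammar:
D → T D + D'
D' → ε
D' → D
D → f
T → g +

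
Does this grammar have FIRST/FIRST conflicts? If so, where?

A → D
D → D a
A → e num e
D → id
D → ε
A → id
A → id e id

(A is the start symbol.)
Yes. A → D / A → id on { 'id' }; A → D / A → id e id on { 'id' }; A → id / A → id e id on { 'id' }; D → D a / D → id on { 'id' }

A FIRST/FIRST conflict occurs when two productions N → α and N → β for the same non-terminal have FIRST(α) ∩ FIRST(β) ≠ ∅ (with ε ∈ FIRST of a nullable right-hand side, so two nullable alternatives also conflict).

FIRST sets of the non-terminals at (or reachable through a nullable prefix from) the front of some alternative:
  FIRST(D) = { 'a', 'id', ε }

Productions for A:
  A → D: FIRST = { 'a', 'id', ε }
  A → e num e: FIRST = { 'e' }
  A → id: FIRST = { 'id' }
  A → id e id: FIRST = { 'id' }
Productions for D:
  D → D a: FIRST = { 'a', 'id' }
  D → id: FIRST = { 'id' }
  D → ε: FIRST = { ε }

Conflict for A: A → D and A → id
  Overlap: { 'id' }
Conflict for A: A → D and A → id e id
  Overlap: { 'id' }
Conflict for A: A → id and A → id e id
  Overlap: { 'id' }
Conflict for D: D → D a and D → id
  Overlap: { 'id' }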